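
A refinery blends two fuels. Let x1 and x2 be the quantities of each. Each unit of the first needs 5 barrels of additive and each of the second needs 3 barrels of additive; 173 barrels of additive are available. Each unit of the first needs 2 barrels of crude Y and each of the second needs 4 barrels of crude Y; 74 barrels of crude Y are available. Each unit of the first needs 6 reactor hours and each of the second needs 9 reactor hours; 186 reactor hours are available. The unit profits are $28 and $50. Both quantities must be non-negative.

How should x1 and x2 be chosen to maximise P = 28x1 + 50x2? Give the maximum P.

x1 = 13, x2 = 12, maximum P = 964

Feasible corners and P = 28x1 + 50x2:
  (0, 0) → P = 0
  (0, 37/2) → P = 925
  (31, 0) → P = 868
  (13, 12) → P = 964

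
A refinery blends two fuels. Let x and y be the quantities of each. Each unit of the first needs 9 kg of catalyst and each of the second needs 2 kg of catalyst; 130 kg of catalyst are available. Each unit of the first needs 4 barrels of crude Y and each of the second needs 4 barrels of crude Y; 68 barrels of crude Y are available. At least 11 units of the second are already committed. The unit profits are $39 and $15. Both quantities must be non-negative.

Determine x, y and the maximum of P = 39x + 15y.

Vertices and P = 39x + 15y:
  (0, 17) → P = 255
  (0, 11) → P = 165
  (6, 11) → P = 399

At the optimal vertex, 4x + 4y = 68 and y = 11.
Solving simultaneously gives x = 6, y = 11.

x = 6, y = 11, maximum P = 399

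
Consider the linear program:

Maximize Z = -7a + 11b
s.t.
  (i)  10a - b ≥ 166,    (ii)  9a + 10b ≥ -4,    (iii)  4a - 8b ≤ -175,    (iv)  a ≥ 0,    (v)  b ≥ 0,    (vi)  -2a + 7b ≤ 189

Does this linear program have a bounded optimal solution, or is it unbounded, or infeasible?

Extreme points and Z = -7a + 11b:
  (1503/76, 1207/38) → Z = 16033/76
  (1351/68, 1111/34) → Z = 14985/68
  (287/12, 203/6) → Z = 819/4
The feasible region has finitely many vertices and no improving ray; the maximum is 14985/68 at (1351/68, 1111/34).

bounded optimum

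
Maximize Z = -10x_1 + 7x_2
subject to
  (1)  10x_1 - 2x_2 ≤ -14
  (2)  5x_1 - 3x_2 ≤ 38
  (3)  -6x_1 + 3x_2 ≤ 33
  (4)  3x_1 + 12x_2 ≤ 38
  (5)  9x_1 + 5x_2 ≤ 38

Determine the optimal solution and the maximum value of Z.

x_1 = -94/27, x_2 = 109/27, maximum Z = 1703/27

Feasible corners and Z = -10x_1 + 7x_2:
  (-59/10, -45/2) → Z = -197/2
  (-46/63, 211/63) → Z = 1937/63
  (-71, -131) → Z = -207
  (-94/27, 109/27) → Z = 1703/27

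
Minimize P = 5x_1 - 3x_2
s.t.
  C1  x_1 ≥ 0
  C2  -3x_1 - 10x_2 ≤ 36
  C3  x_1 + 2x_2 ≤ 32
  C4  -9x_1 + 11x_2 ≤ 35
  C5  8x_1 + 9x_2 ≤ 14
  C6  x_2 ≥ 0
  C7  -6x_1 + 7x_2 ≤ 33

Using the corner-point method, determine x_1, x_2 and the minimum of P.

x_1 = 0, x_2 = 14/9, minimum P = -14/3

Extreme points and P = 5x_1 - 3x_2:
  (0, 14/9) → P = -14/3
  (0, 0) → P = 0
  (7/4, 0) → P = 35/4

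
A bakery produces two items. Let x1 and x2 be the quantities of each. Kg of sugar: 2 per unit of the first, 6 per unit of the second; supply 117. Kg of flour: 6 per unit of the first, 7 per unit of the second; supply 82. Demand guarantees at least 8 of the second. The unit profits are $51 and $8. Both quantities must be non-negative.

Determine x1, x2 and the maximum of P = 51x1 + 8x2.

x1 = 13/3, x2 = 8, maximum P = 285

Extreme points and P = 51x1 + 8x2:
  (0, 82/7) → P = 656/7
  (0, 8) → P = 64
  (13/3, 8) → P = 285

The optimum lies where 6x1 + 7x2 = 82 and x2 = 8.
Solving simultaneously gives x1 = 13/3, x2 = 8.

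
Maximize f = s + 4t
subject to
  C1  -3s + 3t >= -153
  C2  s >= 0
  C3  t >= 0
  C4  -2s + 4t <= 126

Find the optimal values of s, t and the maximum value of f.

s = 165, t = 114, maximum f = 621

Feasible corners and f = s + 4t:
  (51, 0) → f = 51
  (165, 114) → f = 621
  (0, 0) → f = 0
  (0, 63/2) → f = 126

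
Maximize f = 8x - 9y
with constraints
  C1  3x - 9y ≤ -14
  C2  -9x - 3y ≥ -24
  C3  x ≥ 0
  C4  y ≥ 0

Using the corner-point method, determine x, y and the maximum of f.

Vertices and f = 8x - 9y:
  (29/15, 11/5) → f = -13/3
  (0, 14/9) → f = -14
  (0, 8) → f = -72

The binding constraints are 3x - 9y = -14 and -9x - 3y = -24.
Solving simultaneously gives x = 29/15, y = 11/5.

x = 29/15, y = 11/5, maximum f = -13/3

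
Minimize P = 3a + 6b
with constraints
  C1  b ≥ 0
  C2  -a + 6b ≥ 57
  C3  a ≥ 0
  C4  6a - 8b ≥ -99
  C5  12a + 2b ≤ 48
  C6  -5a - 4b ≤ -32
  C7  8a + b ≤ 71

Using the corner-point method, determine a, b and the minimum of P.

Extreme points and P = 3a + 6b:
  (0, 19/2) → P = 57
  (87/37, 366/37) → P = 2457/37
  (0, 99/8) → P = 297/4
  (31/18, 41/3) → P = 523/6

a = 0, b = 19/2, minimum P = 57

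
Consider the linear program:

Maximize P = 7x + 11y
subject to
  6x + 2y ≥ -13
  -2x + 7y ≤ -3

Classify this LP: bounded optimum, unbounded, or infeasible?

unbounded

From the feasible point (-85/46, -22/23), moving in the direction (7, 2) keeps every constraint satisfied while P increases without bound.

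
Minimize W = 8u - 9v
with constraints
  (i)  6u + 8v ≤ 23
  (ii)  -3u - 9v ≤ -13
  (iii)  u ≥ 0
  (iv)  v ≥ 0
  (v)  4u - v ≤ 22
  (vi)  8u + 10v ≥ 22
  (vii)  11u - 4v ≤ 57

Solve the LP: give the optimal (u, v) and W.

Extreme points and W = 8u - 9v:
  (103/30, 3/10) → W = 743/30
  (0, 23/8) → W = -207/8
  (34/21, 19/21) → W = 101/21
  (0, 11/5) → W = -99/5

At the optimal vertex, 6u + 8v = 23 and u = 0.
Solving simultaneously gives u = 0, v = 23/8.

u = 0, v = 23/8, minimum W = -207/8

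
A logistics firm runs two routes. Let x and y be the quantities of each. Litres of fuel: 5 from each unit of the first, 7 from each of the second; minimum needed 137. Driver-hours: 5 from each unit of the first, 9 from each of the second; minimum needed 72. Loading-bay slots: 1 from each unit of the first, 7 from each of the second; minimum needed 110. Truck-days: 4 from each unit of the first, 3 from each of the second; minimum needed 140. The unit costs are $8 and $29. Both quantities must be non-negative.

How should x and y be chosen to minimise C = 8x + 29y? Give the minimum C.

Feasible corners and C = 8x + 29y:
  (0, 140/3) → C = 4060/3
  (110, 0) → C = 880
  (26, 12) → C = 556
The feasible region is unbounded (it extends along (0, 1), (1, 0)), but C strictly increases along every unbounded feasible direction, so there is no improving ray and the minimum is attained at a vertex.

The binding constraints are x + 7y = 110 and 4x + 3y = 140.
Solving simultaneously gives x = 26, y = 12.

x = 26, y = 12, minimum C = 556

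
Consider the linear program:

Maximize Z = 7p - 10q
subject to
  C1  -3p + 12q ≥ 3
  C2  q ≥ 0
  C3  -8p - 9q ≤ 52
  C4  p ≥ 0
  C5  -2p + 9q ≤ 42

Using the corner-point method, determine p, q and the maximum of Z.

Vertices and Z = 7p - 10q:
  (0, 1/4) → Z = -5/2
  (159, 40) → Z = 713
  (0, 14/3) → Z = -140/3

The binding constraints are -3p + 12q = 3 and -2p + 9q = 42.
Solving simultaneously gives p = 159, q = 40.

p = 159, q = 40, maximum Z = 713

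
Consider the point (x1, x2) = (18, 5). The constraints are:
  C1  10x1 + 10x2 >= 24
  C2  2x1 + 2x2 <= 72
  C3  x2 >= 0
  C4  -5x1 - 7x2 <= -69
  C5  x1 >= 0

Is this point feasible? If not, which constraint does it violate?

feasible

C1: 230 ≥ 24 ✓
C2: 46 ≤ 72 ✓
C3: 5 ≥ 0 ✓
C4: -125 ≤ -69 ✓
C5: 18 ≥ 0 ✓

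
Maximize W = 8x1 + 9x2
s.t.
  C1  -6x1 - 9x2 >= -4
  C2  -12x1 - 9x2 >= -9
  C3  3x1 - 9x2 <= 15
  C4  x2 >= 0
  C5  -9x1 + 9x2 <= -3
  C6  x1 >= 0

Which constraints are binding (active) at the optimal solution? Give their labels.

C1 and C4

Extreme points and W = 8x1 + 9x2:
  (2/3, 0) → W = 16/3
  (7/15, 2/15) → W = 74/15
  (1/3, 0) → W = 8/3

The maximum is at (2/3, 0). Substituting into each constraint, equality holds for C1 and C4; the remaining constraints have slack.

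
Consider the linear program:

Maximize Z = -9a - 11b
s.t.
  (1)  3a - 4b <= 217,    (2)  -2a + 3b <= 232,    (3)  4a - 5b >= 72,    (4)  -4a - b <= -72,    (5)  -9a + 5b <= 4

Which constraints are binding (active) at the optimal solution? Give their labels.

Extreme points and Z = -9a - 11b:
  (1579, 1130) → Z = -26641
  (505/19, -652/19) → Z = 2627/19
  (688, 536) → Z = -12088
  (18, 0) → Z = -162

The maximum is at (505/19, -652/19). Substituting into each constraint, equality holds for (1) and (4); the remaining constraints have slack.

(1) and (4)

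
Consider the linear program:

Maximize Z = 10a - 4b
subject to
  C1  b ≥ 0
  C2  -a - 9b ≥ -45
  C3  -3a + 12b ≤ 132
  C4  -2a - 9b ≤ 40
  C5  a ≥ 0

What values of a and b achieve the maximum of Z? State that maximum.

Feasible corners and Z = 10a - 4b:
  (45, 0) → Z = 450
  (0, 0) → Z = 0
  (0, 5) → Z = -20

a = 45, b = 0, maximum Z = 450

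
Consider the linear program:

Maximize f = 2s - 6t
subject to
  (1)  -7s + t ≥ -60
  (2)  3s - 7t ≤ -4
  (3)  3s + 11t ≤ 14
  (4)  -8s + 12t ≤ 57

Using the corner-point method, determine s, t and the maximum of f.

Extreme points and f = 2s - 6t:
  (1, 1) → f = -4
  (-351/20, -139/20) → f = 33/5
  (-459/124, 283/124) → f = -654/31

The binding constraints are 3s - 7t = -4 and -8s + 12t = 57.
Solving simultaneously gives s = -351/20, t = -139/20.

s = -351/20, t = -139/20, maximum f = 33/5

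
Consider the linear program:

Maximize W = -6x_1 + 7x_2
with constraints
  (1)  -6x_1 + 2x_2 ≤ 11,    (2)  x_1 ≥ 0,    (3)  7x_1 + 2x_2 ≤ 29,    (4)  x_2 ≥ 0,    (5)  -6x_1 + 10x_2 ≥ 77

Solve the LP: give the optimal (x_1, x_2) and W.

Vertices and W = -6x_1 + 7x_2:
  (18/13, 251/26) → W = 1541/26
  (11/12, 33/4) → W = 209/4
  (68/41, 713/82) → W = 4175/82

At the optimal vertex, -6x_1 + 2x_2 = 11 and 7x_1 + 2x_2 = 29.
Solving simultaneously gives x_1 = 18/13, x_2 = 251/26.

x_1 = 18/13, x_2 = 251/26, maximum W = 1541/26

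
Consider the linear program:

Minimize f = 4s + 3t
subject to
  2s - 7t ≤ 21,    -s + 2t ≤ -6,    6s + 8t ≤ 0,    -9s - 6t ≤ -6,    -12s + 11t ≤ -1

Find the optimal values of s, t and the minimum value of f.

Corner points and f = 4s + 3t:
  (84/29, -63/29) → f = 147/29
  (56/25, -59/25) → f = 47/25
  (12/5, -9/5) → f = 21/5
  (2, -2) → f = 2

The optimum lies where 2s - 7t = 21 and -9s - 6t = -6.
Solving simultaneously gives s = 56/25, t = -59/25.

s = 56/25, t = -59/25, minimum f = 47/25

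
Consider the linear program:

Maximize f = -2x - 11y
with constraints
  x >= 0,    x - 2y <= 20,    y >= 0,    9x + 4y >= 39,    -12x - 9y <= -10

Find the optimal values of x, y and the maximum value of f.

x = 13/3, y = 0, maximum f = -26/3

Corner points and f = -2x - 11y:
  (0, 39/4) → f = -429/4
  (20, 0) → f = -40
  (13/3, 0) → f = -26/3
The feasible region is unbounded (it extends along (0, 1), (2, 1)), but f strictly decreases along every unbounded feasible direction, so there is no improving ray and the maximum is attained at a vertex.

At the optimal vertex, y = 0 and 9x + 4y = 39.
Solving simultaneously gives x = 13/3, y = 0.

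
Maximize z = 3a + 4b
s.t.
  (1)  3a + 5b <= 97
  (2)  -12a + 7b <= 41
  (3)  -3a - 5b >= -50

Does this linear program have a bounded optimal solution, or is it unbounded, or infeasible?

unbounded

From the feasible point (145/81, 241/27), moving in the direction (5, -3) keeps every constraint satisfied while z increases without bound.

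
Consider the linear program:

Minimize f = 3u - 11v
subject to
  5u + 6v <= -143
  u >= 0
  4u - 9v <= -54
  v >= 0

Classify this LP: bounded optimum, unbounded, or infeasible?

The boundaries 5u + 6v = -143 and v = 0 meet at (-143/5, 0), but that point violates u ≥ 0. Every candidate vertex is excluded by some other constraint, so the feasible region is empty.

infeasible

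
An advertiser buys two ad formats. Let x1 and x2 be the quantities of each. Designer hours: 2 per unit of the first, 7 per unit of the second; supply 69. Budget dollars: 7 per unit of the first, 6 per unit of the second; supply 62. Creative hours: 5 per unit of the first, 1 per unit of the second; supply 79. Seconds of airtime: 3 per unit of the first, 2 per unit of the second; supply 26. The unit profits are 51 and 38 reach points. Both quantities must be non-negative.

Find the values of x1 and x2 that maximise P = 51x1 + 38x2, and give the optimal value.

x1 = 8, x2 = 1, maximum P = 446

Extreme points and P = 51x1 + 38x2:
  (0, 0) → P = 0
  (0, 69/7) → P = 2622/7
  (26/3, 0) → P = 442
  (20/37, 359/37) → P = 14662/37
  (8, 1) → P = 446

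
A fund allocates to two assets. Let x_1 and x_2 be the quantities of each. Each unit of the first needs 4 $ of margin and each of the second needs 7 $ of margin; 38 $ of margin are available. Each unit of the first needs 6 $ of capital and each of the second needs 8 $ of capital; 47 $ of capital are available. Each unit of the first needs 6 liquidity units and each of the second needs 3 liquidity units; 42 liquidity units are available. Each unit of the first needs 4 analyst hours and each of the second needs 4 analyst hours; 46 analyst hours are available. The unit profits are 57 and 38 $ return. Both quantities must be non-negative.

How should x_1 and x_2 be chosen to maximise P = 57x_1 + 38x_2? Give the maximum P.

Vertices and P = 57x_1 + 38x_2:
  (0, 0) → P = 0
  (0, 38/7) → P = 1444/7
  (7, 0) → P = 399
  (5/2, 4) → P = 589/2
  (13/2, 1) → P = 817/2

At the optimal vertex, 6x_1 + 8x_2 = 47 and 6x_1 + 3x_2 = 42.
Solving simultaneously gives x_1 = 13/2, x_2 = 1.

x_1 = 13/2, x_2 = 1, maximum P = 817/2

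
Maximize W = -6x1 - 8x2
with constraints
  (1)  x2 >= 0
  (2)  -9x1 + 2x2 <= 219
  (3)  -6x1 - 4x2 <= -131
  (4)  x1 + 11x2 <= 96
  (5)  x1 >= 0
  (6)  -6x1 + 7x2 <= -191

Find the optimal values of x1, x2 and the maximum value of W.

Vertices and W = -6x1 - 8x2:
  (96, 0) → W = -576
  (191/6, 0) → W = -191
  (2773/73, 385/73) → W = -19718/73

At the optimal vertex, x2 = 0 and -6x1 + 7x2 = -191.
Solving simultaneously gives x1 = 191/6, x2 = 0.

x1 = 191/6, x2 = 0, maximum W = -191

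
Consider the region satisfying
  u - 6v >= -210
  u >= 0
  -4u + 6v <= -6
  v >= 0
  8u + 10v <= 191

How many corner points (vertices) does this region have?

3

Pairwise boundary intersections that survive every other constraint:
  (3/2, 0)
  (603/44, 179/22)
  (191/8, 0)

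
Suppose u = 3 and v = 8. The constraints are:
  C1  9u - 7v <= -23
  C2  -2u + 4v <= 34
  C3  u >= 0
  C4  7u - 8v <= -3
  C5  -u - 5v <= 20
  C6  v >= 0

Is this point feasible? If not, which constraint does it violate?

feasible

C1: -29 ≤ -23 ✓
C2: 26 ≤ 34 ✓
C3: 3 ≥ 0 ✓
C4: -43 ≤ -3 ✓
C5: -43 ≤ 20 ✓
C6: 8 ≥ 0 ✓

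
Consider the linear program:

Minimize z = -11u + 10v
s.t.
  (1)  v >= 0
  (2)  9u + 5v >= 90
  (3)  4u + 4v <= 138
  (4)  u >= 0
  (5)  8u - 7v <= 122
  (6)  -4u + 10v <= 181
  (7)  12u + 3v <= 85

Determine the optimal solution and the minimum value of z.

Feasible corners and z = -11u + 10v:
  (0, 18) → z = 180
  (155/33, 105/11) → z = 1445/33
  (0, 181/10) → z = 181
  (307/132, 628/33) → z = 21743/132

The optimum lies where 9u + 5v = 90 and 12u + 3v = 85.
Solving simultaneously gives u = 155/33, v = 105/11.

u = 155/33, v = 105/11, minimum z = 1445/33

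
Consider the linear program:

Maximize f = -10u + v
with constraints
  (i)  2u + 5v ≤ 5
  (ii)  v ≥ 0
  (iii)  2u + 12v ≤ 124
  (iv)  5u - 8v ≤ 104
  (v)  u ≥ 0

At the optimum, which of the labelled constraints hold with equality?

(i) and (v)

Corner points and f = -10u + v:
  (5/2, 0) → f = -25
  (0, 1) → f = 1
  (0, 0) → f = 0

The maximum is at (0, 1). Substituting into each constraint, equality holds for (i) and (v); the remaining constraints have slack.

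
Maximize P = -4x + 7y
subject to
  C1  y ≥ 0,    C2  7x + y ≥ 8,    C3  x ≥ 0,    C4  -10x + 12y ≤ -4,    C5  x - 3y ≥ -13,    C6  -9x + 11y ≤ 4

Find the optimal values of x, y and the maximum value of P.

x = 28/3, y = 67/9, maximum P = 133/9

Extreme points and P = -4x + 7y:
  (8/7, 0) → P = -32/7
  (50/47, 26/47) → P = -18/47
  (28/3, 67/9) → P = 133/9
The feasible region is unbounded (it extends along (3, 1), (1, 0)), but P strictly decreases along every unbounded feasible direction, so there is no improving ray and the maximum is attained at a vertex.

The binding constraints are -10x + 12y = -4 and x - 3y = -13.
Solving simultaneously gives x = 28/3, y = 67/9.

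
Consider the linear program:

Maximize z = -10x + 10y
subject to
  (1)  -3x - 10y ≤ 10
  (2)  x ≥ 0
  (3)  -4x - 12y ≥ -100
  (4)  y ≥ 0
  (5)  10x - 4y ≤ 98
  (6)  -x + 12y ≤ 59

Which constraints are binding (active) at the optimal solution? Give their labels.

Feasible corners and z = -10x + 10y:
  (0, 0) → z = 0
  (0, 59/12) → z = 295/6
  (197/17, 76/17) → z = -1210/17
  (41/5, 28/5) → z = -26
  (49/5, 0) → z = -98

The maximum is at (0, 59/12). Substituting into each constraint, equality holds for (2) and (6); the remaining constraints have slack.

(2) and (6)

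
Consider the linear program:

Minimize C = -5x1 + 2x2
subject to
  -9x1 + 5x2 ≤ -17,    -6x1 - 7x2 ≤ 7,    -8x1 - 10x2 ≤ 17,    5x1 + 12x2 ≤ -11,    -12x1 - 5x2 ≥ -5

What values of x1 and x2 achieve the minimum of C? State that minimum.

x1 = 35/27, x2 = -19/9, minimum C = -289/27

Corner points and C = -5x1 + 2x2:
  (28/31, -55/31) → C = -250/31
  (22/21, -53/35) → C = -124/15
  (35/27, -19/9) → C = -289/27

At the optimal vertex, -6x1 - 7x2 = 7 and -12x1 - 5x2 = -5.
Solving simultaneously gives x1 = 35/27, x2 = -19/9.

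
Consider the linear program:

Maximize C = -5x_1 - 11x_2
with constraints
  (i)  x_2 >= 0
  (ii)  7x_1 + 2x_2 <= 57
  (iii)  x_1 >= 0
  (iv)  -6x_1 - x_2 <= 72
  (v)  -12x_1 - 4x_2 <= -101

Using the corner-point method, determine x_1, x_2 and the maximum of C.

Vertices and C = -5x_1 - 11x_2:
  (0, 57/2) → C = -627/2
  (13/2, 23/4) → C = -383/4
  (0, 101/4) → C = -1111/4

At the optimal vertex, 7x_1 + 2x_2 = 57 and -12x_1 - 4x_2 = -101.
Solving simultaneously gives x_1 = 13/2, x_2 = 23/4.

x_1 = 13/2, x_2 = 23/4, maximum C = -383/4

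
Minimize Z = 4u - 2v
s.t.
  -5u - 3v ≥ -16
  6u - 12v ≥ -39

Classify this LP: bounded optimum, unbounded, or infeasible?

unbounded

From the feasible point (25/26, 97/26), moving in the direction (-12, -6) keeps every constraint satisfied while Z decreases without bound.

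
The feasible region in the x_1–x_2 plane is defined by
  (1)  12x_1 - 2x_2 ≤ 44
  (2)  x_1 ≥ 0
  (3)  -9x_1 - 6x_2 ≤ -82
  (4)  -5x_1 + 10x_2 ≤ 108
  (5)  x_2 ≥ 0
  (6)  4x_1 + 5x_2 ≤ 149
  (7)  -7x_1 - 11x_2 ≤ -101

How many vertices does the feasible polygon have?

Pairwise boundary intersections that survive every other constraint:
  (214/45, 98/15)
  (328/55, 758/55)
  (43/30, 691/60)

3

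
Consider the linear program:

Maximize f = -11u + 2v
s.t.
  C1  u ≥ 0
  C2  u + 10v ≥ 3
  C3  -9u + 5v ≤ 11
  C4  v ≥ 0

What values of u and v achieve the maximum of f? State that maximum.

u = 0, v = 11/5, maximum f = 22/5

Corner points and f = -11u + 2v:
  (0, 3/10) → f = 3/5
  (0, 11/5) → f = 22/5
  (3, 0) → f = -33
The feasible region is unbounded (it extends along (1, 0), (5, 9)), but f strictly decreases along every unbounded feasible direction, so there is no improving ray and the maximum is attained at a vertex.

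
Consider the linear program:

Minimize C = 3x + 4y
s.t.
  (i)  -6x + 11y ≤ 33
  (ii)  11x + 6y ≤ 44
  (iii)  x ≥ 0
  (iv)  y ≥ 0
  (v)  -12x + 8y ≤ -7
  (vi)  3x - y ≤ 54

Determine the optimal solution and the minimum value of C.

Feasible corners and C = 3x + 4y:
  (4, 0) → C = 12
  (197/80, 451/160) → C = 1493/80
  (7/12, 0) → C = 7/4

x = 7/12, y = 0, minimum C = 7/4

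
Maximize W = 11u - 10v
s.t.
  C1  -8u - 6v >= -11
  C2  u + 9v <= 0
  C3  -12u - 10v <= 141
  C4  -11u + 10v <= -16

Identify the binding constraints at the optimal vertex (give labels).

C1 and C3

Extreme points and W = 11u - 10v:
  (3/2, -1/6) → W = 109/6
  (239/2, -315/2) → W = 5779/2
  (144/109, -16/109) → W = 16
  (-125/23, -1743/230) → W = 16

The maximum is at (239/2, -315/2). Substituting into each constraint, equality holds for C1 and C3; the remaining constraints have slack.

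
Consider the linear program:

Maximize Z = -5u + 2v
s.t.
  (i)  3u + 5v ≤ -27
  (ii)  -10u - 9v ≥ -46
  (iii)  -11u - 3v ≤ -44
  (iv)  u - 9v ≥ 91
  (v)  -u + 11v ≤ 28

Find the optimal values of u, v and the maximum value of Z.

u = 223/34, v = -319/34, maximum Z = -1753/34

Feasible corners and Z = -5u + 2v:
  (473/23, -408/23) → Z = -3181/23
  (53/8, -75/8) → Z = -415/8
  (223/34, -319/34) → Z = -1753/34
The feasible region is unbounded (it extends along (9, -10), (3, -11)), but Z strictly decreases along every unbounded feasible direction, so there is no improving ray and the maximum is attained at a vertex.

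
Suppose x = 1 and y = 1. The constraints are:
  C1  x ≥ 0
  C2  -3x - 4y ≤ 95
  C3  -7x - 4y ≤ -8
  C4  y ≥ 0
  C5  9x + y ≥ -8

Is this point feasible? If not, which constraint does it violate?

C1: 1 ≥ 0 ✓
C2: -7 ≤ 95 ✓
C3: -11 ≤ -8 ✓
C4: 1 ≥ 0 ✓
C5: 10 ≥ -8 ✓

feasible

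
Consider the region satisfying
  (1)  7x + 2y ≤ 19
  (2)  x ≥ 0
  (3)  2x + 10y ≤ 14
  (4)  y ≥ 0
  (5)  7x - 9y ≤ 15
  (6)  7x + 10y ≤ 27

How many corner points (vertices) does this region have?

5

Intersecting each pair of boundary lines and keeping only the points that satisfy every inequality leaves:
  (27/11, 10/11)
  (201/77, 4/11)
  (0, 7/5)
  (0, 0)
  (15/7, 0)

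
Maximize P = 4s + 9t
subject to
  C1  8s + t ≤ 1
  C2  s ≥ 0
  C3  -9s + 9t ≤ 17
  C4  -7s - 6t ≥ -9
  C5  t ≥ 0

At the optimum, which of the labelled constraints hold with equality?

C1 and C2

Corner points and P = 4s + 9t:
  (0, 1) → P = 9
  (1/8, 0) → P = 1/2
  (0, 0) → P = 0

The maximum is at (0, 1). Substituting into each constraint, equality holds for C1 and C2; the remaining constraints have slack.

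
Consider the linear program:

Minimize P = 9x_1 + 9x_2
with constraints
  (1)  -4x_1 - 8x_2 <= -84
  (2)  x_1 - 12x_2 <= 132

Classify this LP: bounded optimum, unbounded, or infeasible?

From the feasible point (258/7, -111/14), moving in the direction (-8, 4) keeps every constraint satisfied while P decreases without bound.

unbounded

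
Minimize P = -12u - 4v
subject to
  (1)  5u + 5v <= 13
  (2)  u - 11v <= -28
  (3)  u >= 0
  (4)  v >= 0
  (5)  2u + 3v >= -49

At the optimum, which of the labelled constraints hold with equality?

(1) and (2)

Vertices and P = -12u - 4v:
  (1/20, 51/20) → P = -54/5
  (0, 13/5) → P = -52/5
  (0, 28/11) → P = -112/11

The minimum is at (1/20, 51/20). Substituting into each constraint, equality holds for (1) and (2); the remaining constraints have slack.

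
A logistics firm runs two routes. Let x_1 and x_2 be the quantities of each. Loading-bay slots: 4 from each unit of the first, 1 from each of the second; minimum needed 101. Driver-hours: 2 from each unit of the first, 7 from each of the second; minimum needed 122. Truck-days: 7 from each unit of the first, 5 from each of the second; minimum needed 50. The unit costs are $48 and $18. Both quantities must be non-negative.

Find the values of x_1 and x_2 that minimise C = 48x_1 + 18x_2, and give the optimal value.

Feasible corners and C = 48x_1 + 18x_2:
  (0, 101) → C = 1818
  (61, 0) → C = 2928
  (45/2, 11) → C = 1278
The feasible region is unbounded (it extends along (0, 1), (1, 0)), but C strictly increases along every unbounded feasible direction, so there is no improving ray and the minimum is attained at a vertex.

x_1 = 45/2, x_2 = 11, minimum C = 1278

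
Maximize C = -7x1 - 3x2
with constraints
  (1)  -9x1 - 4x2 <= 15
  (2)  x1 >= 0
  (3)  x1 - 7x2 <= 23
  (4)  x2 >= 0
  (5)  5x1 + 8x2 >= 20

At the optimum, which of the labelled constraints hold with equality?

Vertices and C = -7x1 - 3x2:
  (0, 5/2) → C = -15/2
  (23, 0) → C = -161
  (4, 0) → C = -28
The feasible region is unbounded (it extends along (0, 1), (7, 1)), but C strictly decreases along every unbounded feasible direction, so there is no improving ray and the maximum is attained at a vertex.

The maximum is at (0, 5/2). Substituting into each constraint, equality holds for (2) and (5); the remaining constraints have slack.

(2) and (5)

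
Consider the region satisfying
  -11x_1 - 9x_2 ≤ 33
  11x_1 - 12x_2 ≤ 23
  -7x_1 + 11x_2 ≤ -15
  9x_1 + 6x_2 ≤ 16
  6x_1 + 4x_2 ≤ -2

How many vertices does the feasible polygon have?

4

Of the 9 pairwise boundary intersections, those satisfying every inequality are:
  (-9/11, -8/3)
  (-57/46, -99/46)
  (17/29, -40/29)
  (19/47, -52/47)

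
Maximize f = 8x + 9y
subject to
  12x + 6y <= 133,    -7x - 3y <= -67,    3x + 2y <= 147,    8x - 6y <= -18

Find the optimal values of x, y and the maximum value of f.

x = 1/2, y = 127/6, maximum f = 389/2

Extreme points and f = 8x + 9y:
  (1/2, 127/6) → f = 389/2
  (23/4, 32/3) → f = 142
  (58/11, 331/33) → f = 1457/11

The binding constraints are 12x + 6y = 133 and -7x - 3y = -67.
Solving simultaneously gives x = 1/2, y = 127/6.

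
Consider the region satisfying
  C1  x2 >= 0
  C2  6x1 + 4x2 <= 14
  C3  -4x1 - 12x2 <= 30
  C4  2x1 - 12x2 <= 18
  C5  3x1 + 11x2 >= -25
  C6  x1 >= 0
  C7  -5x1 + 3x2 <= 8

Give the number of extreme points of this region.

Intersecting each pair of boundary lines and keeping only the points that satisfy every inequality leaves:
  (7/3, 0)
  (0, 0)
  (5/19, 59/19)
  (0, 8/3)

4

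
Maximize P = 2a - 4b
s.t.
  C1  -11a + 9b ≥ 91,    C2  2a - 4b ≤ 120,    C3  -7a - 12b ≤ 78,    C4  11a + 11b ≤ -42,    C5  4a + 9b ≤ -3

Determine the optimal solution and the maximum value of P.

a = -46/5, b = -17/15, maximum P = -208/15

Feasible corners and P = 2a - 4b:
  (-46/5, -17/15) → P = -208/15
  (-1379/220, 49/20) → P = -2457/110
  (-222/5, 97/5) → P = -832/5
  (-69/11, 27/11) → P = -246/11

The optimum lies where -11a + 9b = 91 and -7a - 12b = 78.
Solving simultaneously gives a = -46/5, b = -17/15.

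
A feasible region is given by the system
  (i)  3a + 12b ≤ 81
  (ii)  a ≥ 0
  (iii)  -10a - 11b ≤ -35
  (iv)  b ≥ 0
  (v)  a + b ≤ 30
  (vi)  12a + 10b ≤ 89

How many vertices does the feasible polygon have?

5

Pairwise boundary intersections that survive every other constraint:
  (0, 27/4)
  (43/19, 235/38)
  (0, 35/11)
  (7/2, 0)
  (89/12, 0)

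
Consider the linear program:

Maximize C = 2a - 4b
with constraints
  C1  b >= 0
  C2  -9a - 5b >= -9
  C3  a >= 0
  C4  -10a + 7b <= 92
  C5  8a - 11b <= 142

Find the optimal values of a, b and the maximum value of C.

a = 1, b = 0, maximum C = 2

Feasible corners and C = 2a - 4b:
  (1, 0) → C = 2
  (0, 0) → C = 0
  (0, 9/5) → C = -36/5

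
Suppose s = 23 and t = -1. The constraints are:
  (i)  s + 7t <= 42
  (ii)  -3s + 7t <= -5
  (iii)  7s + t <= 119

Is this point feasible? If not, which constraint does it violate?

Constraint (iii): 7s + t = 160, which is not ≤ 119. All other constraints are satisfied.

not feasible — violates (iii)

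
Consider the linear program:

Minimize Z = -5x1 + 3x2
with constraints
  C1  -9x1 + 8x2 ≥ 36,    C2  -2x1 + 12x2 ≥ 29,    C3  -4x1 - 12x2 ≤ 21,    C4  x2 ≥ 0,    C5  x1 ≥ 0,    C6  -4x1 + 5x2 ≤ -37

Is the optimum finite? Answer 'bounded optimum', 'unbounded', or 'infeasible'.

infeasible

The boundaries -9x1 + 8x2 = 36 and x1 = 0 meet at (0, 9/2), but that point violates -4x1 + 5x2 ≤ -37. Every candidate vertex is excluded by some other constraint, so the feasible region is empty.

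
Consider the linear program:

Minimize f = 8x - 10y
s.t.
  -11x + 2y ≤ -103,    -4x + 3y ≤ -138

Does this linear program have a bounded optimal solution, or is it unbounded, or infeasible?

From the feasible point (33/25, -1106/25), moving in the direction (3, 4) keeps every constraint satisfied while f decreases without bound.

unbounded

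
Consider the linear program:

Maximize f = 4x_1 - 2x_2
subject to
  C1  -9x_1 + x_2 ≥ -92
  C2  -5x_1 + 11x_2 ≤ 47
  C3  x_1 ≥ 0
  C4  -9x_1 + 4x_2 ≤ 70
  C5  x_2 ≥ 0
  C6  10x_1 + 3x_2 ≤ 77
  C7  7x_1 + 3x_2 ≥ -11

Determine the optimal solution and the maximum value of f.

x_1 = 77/10, x_2 = 0, maximum f = 154/5

Vertices and f = 4x_1 - 2x_2:
  (0, 47/11) → f = -94/11
  (706/125, 171/25) → f = 1114/125
  (0, 0) → f = 0
  (77/10, 0) → f = 154/5

The optimum lies where x_2 = 0 and 10x_1 + 3x_2 = 77.
Solving simultaneously gives x_1 = 77/10, x_2 = 0.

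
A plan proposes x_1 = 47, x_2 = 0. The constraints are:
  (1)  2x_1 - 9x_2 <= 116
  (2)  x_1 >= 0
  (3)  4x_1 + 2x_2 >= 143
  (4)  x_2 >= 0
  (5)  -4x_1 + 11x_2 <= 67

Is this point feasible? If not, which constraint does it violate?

feasible

(1): 94 ≤ 116 ✓
(2): 47 ≥ 0 ✓
(3): 188 ≥ 143 ✓
(4): 0 ≥ 0 ✓
(5): -188 ≤ 67 ✓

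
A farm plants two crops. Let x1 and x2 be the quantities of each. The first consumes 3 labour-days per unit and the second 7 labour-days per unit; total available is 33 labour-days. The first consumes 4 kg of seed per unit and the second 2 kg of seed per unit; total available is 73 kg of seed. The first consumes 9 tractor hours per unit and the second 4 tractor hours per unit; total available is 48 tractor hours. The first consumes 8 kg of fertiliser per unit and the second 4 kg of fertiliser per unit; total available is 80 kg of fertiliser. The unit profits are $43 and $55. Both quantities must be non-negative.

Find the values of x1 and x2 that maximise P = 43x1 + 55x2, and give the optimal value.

x1 = 4, x2 = 3, maximum P = 337

Corner points and P = 43x1 + 55x2:
  (0, 0) → P = 0
  (0, 33/7) → P = 1815/7
  (16/3, 0) → P = 688/3
  (4, 3) → P = 337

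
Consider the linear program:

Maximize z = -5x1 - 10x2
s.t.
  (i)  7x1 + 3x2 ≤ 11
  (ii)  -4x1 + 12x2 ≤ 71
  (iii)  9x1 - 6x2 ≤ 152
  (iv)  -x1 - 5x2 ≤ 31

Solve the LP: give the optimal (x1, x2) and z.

Feasible corners and z = -5x1 - 10x2:
  (-27/32, 541/96) → z = -5005/96
  (37/8, -57/8) → z = 385/8
  (-727/32, -53/32) → z = 4165/32

The optimum lies where -4x1 + 12x2 = 71 and -x1 - 5x2 = 31.
Solving simultaneously gives x1 = -727/32, x2 = -53/32.

x1 = -727/32, x2 = -53/32, maximum z = 4165/32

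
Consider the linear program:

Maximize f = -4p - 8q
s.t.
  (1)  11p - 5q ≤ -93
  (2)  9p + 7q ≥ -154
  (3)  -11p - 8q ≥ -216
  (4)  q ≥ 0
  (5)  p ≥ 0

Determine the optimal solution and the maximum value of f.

p = 0, q = 93/5, maximum f = -744/5

Corner points and f = -4p - 8q:
  (336/143, 309/13) → f = -28536/143
  (0, 93/5) → f = -744/5
  (0, 27) → f = -216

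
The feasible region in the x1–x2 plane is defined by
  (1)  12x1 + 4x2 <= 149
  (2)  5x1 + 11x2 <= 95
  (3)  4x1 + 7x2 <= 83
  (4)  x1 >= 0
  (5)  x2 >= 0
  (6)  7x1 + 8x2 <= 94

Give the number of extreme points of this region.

5

Pairwise boundary intersections that survive every other constraint:
  (149/12, 0)
  (12, 5/4)
  (0, 95/11)
  (274/37, 195/37)
  (0, 0)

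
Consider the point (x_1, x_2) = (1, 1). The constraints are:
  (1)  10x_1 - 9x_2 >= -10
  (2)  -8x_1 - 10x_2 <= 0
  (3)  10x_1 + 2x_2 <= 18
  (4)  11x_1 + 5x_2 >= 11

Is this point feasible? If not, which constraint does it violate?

feasible

(1): 1 ≥ -10 ✓
(2): -18 ≤ 0 ✓
(3): 12 ≤ 18 ✓
(4): 16 ≥ 11 ✓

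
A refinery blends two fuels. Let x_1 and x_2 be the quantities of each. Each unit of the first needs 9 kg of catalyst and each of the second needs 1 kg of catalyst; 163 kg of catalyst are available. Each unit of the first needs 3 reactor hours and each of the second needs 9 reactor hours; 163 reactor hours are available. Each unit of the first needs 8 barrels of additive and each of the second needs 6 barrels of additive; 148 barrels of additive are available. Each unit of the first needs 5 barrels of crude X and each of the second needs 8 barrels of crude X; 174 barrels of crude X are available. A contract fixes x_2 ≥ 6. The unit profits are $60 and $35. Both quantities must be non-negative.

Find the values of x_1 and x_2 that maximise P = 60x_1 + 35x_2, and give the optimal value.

x_1 = 14, x_2 = 6, maximum P = 1050

Extreme points and P = 60x_1 + 35x_2:
  (0, 163/9) → P = 5705/9
  (0, 6) → P = 210
  (59/9, 430/27) → P = 25670/27
  (14, 6) → P = 1050

The optimum lies where 8x_1 + 6x_2 = 148 and x_2 = 6.
Solving simultaneously gives x_1 = 14, x_2 = 6.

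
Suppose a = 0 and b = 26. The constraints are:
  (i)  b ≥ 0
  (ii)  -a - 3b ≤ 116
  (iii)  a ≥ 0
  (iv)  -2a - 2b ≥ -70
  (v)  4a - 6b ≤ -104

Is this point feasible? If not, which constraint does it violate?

feasible

(i): 26 ≥ 0 ✓
(ii): -78 ≤ 116 ✓
(iii): 0 ≥ 0 ✓
(iv): -52 ≥ -70 ✓
(v): -156 ≤ -104 ✓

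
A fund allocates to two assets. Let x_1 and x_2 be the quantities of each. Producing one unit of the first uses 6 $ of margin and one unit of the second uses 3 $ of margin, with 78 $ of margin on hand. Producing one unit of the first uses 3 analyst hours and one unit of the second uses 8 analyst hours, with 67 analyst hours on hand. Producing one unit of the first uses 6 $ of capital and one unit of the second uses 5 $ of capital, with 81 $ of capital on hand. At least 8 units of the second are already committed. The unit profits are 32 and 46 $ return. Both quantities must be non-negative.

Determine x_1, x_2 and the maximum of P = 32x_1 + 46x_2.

x_1 = 1, x_2 = 8, maximum P = 400

Corner points and P = 32x_1 + 46x_2:
  (0, 67/8) → P = 1541/4
  (0, 8) → P = 368
  (1, 8) → P = 400

At the optimal vertex, 3x_1 + 8x_2 = 67 and x_2 = 8.
Solving simultaneously gives x_1 = 1, x_2 = 8.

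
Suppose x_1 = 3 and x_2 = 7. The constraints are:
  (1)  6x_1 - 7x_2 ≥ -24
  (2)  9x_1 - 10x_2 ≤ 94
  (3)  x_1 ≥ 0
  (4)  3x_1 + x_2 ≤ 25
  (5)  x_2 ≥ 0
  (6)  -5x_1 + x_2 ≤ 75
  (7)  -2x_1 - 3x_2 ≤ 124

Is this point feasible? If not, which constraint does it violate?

not feasible — violates (1)

Constraint (1): 6x_1 - 7x_2 = -31, which is not ≥ -24. All other constraints are satisfied.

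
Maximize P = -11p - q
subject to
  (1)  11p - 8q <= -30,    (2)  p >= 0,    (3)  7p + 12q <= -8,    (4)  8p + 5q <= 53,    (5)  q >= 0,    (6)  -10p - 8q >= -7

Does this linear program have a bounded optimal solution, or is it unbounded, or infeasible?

infeasible

The boundaries 11p - 8q = -30 and 7p + 12q = -8 meet at (-106/47, 61/94), but that point violates p ≥ 0. Every candidate vertex is excluded by some other constraint, so the feasible region is empty.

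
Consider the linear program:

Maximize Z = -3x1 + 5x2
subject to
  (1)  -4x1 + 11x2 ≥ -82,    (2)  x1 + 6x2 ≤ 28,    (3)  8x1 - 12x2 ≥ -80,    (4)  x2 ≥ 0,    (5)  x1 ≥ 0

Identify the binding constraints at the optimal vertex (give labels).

(2) and (5)

Vertices and Z = -3x1 + 5x2:
  (160/7, 6/7) → Z = -450/7
  (41/2, 0) → Z = -123/2
  (0, 14/3) → Z = 70/3
  (0, 0) → Z = 0

The maximum is at (0, 14/3). Substituting into each constraint, equality holds for (2) and (5); the remaining constraints have slack.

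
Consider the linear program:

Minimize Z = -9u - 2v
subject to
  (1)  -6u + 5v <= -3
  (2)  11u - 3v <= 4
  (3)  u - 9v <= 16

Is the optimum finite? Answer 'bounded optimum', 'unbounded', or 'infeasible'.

Corner points and Z = -9u - 2v:
  (11/37, -9/37) → Z = -81/37
  (-53/49, -93/49) → Z = 663/49
  (-1/8, -43/24) → Z = 113/24
The feasible region has finitely many vertices and no improving ray; the minimum is -81/37 at (11/37, -9/37).

bounded optimum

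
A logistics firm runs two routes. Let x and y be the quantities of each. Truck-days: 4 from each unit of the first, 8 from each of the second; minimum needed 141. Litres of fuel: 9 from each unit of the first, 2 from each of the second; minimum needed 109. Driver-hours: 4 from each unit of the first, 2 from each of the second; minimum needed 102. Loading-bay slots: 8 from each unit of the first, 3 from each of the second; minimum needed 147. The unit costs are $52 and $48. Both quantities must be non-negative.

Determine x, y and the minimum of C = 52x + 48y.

Feasible corners and C = 52x + 48y:
  (0, 109/2) → C = 2616
  (141/4, 0) → C = 1833
  (89/4, 13/2) → C = 1469
  (7/5, 241/5) → C = 11932/5
The feasible region is unbounded (it extends along (0, 1), (1, 0)), but C strictly increases along every unbounded feasible direction, so there is no improving ray and the minimum is attained at a vertex.

x = 89/4, y = 13/2, minimum C = 1469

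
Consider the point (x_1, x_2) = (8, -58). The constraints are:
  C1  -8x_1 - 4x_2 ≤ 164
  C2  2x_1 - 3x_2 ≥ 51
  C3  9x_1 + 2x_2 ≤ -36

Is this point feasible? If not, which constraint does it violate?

Constraint C1: -8x_1 - 4x_2 = 168, which is not ≤ 164. All other constraints are satisfied.

not feasible — violates C1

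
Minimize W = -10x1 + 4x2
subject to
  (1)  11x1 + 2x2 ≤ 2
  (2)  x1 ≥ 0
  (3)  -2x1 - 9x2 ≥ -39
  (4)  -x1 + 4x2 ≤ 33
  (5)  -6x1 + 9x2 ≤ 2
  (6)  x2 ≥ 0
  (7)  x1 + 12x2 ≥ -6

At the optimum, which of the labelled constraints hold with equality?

Feasible corners and W = -10x1 + 4x2:
  (14/111, 34/111) → W = -4/111
  (2/11, 0) → W = -20/11
  (0, 2/9) → W = 8/9
  (0, 0) → W = 0

The minimum is at (2/11, 0). Substituting into each constraint, equality holds for (1) and (6); the remaining constraints have slack.

(1) and (6)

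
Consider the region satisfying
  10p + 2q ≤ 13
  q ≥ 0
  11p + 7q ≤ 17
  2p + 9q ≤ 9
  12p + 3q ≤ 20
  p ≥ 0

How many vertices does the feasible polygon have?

The feasible vertices (each the meet of two boundaries and inside every other half-plane) are:
  (13/10, 0)
  (19/16, 9/16)
  (0, 0)
  (18/17, 13/17)
  (0, 1)

5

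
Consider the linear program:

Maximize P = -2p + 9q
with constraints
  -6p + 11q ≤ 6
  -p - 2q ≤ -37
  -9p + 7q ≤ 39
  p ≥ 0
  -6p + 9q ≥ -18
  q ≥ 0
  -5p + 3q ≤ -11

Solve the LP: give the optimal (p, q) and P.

Extreme points and P = -2p + 9q:
  (395/23, 228/23) → P = 1262/23
  (21, 12) → P = 66
  (123/7, 68/7) → P = 366/7

The optimum lies where -6p + 11q = 6 and -6p + 9q = -18.
Solving simultaneously gives p = 21, q = 12.

p = 21, q = 12, maximum P = 66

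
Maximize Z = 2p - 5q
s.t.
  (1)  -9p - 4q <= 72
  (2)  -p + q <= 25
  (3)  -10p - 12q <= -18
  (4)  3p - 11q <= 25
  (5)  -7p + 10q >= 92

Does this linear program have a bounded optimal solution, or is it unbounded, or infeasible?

Extreme points and Z = 2p - 5q:
  (-141/11, 134/11) → Z = -952/11
  (-231/46, 523/92) → Z = -3539/92
The feasible region has finitely many vertices and no improving ray; the maximum is -3539/92 at (-231/46, 523/92).

bounded optimum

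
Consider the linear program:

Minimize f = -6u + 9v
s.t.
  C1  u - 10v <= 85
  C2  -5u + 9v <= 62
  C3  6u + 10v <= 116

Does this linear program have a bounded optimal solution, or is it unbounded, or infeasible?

Feasible corners and f = -6u + 9v:
  (-1385/41, -487/41) → f = 3927/41
  (201/7, -197/35) → f = -7803/35
  (53/13, 119/13) → f = 753/13
The feasible region has finitely many vertices and no improving ray; the minimum is -7803/35 at (201/7, -197/35).

bounded optimum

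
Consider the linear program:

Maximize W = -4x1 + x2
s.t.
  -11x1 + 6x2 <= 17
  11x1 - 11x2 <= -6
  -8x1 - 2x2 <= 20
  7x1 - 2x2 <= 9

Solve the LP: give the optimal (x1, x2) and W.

x1 = -11/5, x2 = -6/5, maximum W = 38/5

Extreme points and W = -4x1 + x2:
  (-11/5, -6/5) → W = 38/5
  (22/5, 109/10) → W = -67/10
  (-116/55, -86/55) → W = 378/55
  (111/55, 141/55) → W = -303/55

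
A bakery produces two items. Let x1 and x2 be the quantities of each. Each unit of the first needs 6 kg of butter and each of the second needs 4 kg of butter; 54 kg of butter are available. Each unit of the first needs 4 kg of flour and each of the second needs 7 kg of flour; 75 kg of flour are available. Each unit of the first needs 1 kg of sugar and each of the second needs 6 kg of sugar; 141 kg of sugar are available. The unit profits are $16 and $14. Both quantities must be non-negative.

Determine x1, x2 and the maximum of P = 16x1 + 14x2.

x1 = 3, x2 = 9, maximum P = 174

Extreme points and P = 16x1 + 14x2:
  (0, 0) → P = 0
  (0, 75/7) → P = 150
  (9, 0) → P = 144
  (3, 9) → P = 174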